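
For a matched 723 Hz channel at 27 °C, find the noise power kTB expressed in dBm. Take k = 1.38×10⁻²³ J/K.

−145.2 dBm

T = 27 °C + 273.15 = 300.15 K
P_n = kTB = 1.38×10⁻²³ × 300.15 × 7.23×10² = 2.99×10⁻¹⁸ W
In dBm: 10 log₁₀(2.99×10⁻¹⁸ / 10⁻³) = −145.2 dBm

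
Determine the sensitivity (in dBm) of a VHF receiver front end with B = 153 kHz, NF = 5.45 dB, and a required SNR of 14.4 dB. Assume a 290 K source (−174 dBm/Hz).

Sensitivity = −174 + 10 log₁₀(B) + NF + SNR_min
= −174 + 51.85 + 5.45 + 14.4
= −102.30 dBm → −102.3 dBm

−102.3 dBm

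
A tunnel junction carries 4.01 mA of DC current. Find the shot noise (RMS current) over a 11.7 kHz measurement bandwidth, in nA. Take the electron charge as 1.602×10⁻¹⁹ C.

3.88 nA

I_n = √(2qI·B)
2qI·B = 2 × 1.602×10⁻¹⁹ × 4.01×10⁻³ × 1.17×10⁴ = 1.50×10⁻¹⁷ A²
I_n = √(1.50×10⁻¹⁷) = 3.88×10⁻⁹ A = 3.88 nA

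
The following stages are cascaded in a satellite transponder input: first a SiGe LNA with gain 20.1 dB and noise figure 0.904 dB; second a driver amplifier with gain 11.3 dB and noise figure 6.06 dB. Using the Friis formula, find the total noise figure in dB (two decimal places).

Convert to linear (a loss of L dB is a gain of −L dB): F_i = 10^(NF_i/10), G_i = 10^(G_i,dB/10)
  Stage 1: F_1 = 10^(0.904/10) = 1.231, G_1 = 10^(20.1/10) = 102.3
  Stage 2: F_2 = 10^(6.06/10) = 4.036, G_2 = 10^(11.3/10) = 13.49
Friis cascade:
  F = 1.231 + (4.036 − 1)/102.3 = 1.261
NF = 10 log₁₀(1.261) = 1.01 dB

1.01 dB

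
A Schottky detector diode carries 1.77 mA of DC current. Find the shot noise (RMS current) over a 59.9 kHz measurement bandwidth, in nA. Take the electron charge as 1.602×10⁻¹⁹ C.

I_n = √(2qI·B)
2qI·B = 2 × 1.602×10⁻¹⁹ × 1.77×10⁻³ × 5.99×10⁴ = 3.40×10⁻¹⁷ A²
I_n = √(3.40×10⁻¹⁷) = 5.83×10⁻⁹ A = 5.83 nA

5.83 nA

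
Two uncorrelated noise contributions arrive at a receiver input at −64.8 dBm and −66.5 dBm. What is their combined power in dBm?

−62.6 dBm

Convert to linear, add, convert back:
P₁ = 3.31×10⁻¹⁰ W, P₂ = 2.24×10⁻¹⁰ W
P_tot = 5.55×10⁻¹⁰ W → 10 log₁₀(P_tot / 10⁻³) = −62.6 dBm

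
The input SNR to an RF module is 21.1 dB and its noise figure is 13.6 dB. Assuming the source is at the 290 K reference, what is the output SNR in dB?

By definition F = SNR_in/SNR_out, so in dB: SNR_out = SNR_in − NF
SNR_out = 21.1 − 13.6 = 7.5 dB

7.5 dB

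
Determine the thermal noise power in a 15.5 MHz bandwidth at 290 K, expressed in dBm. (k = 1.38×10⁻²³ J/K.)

P_n = kTB = 1.38×10⁻²³ × 290 × 1.55×10⁷ = 6.20×10⁻¹⁴ W
In dBm: 10 log₁₀(6.20×10⁻¹⁴ / 10⁻³) = −102.1 dBm

−102.1 dBm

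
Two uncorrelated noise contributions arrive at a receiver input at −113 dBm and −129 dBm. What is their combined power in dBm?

−112.9 dBm

Convert to linear, add, convert back:
P₁ = 5.01×10⁻¹⁵ W, P₂ = 1.26×10⁻¹⁶ W
P_tot = 5.14×10⁻¹⁵ W → 10 log₁₀(P_tot / 10⁻³) = −112.9 dBm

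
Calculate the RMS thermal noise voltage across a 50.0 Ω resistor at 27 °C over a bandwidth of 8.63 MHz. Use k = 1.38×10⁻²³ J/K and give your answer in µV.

T = 27 °C + 273.15 = 300.15 K
V_n = √(4kTRB)
4kTRB = 4 × 1.38×10⁻²³ × 300.15 × 5.00×10¹ × 8.63×10⁶ = 7.15×10⁻¹² V²
V_n = √(7.15×10⁻¹²) = 2.67×10⁻⁶ V = 2.67 µV

2.67 µV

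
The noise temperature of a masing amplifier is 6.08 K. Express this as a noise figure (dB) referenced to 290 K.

F = 1 + T_e/T₀ = 1 + 6.08/290 = 1.02097
NF = 10 log₁₀(1.02097) = 0.090 dB

0.090 dB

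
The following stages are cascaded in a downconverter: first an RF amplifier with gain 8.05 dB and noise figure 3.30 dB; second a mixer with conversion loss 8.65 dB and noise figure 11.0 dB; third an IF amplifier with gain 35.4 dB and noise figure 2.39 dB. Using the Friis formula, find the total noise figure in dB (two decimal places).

Convert to linear (a loss of L dB is a gain of −L dB): F_i = 10^(NF_i/10), G_i = 10^(G_i,dB/10)
  Stage 1: F_1 = 10^(3.30/10) = 2.138, G_1 = 10^(8.05/10) = 6.383
  Stage 2: F_2 = 10^(11.0/10) = 12.59, G_2 = 10^(−8.65/10) = 0.1365
  Stage 3: F_3 = 10^(2.39/10) = 1.734, G_3 = 10^(35.4/10) = 3467
Friis cascade:
  F = 2.138 + (12.59 − 1)/6.383 + (1.734 − 1)/0.8710 = 4.796
NF = 10 log₁₀(4.796) = 6.81 dB

6.81 dB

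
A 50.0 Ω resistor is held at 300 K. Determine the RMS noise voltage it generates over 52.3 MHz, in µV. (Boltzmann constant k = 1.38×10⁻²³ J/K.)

6.58 µV

V_n = √(4kTRB)
4kTRB = 4 × 1.38×10⁻²³ × 300 × 5.00×10¹ × 5.23×10⁷ = 4.33×10⁻¹¹ V²
V_n = √(4.33×10⁻¹¹) = 6.58×10⁻⁶ V = 6.58 µV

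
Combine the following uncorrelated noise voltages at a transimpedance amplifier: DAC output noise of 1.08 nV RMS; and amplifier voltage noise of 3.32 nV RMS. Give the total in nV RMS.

Uncorrelated sources add in power (mean-square): V_tot = √(ΣV_i²)
V_tot = √[(1.08×10⁻⁹)² + (3.32×10⁻⁹)²] = 3.49×10⁻⁹ V = 3.49 nV

3.49 nV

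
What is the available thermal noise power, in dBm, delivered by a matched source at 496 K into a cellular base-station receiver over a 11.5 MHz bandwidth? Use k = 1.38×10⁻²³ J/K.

P_n = kTB = 1.38×10⁻²³ × 496 × 1.15×10⁷ = 7.87×10⁻¹⁴ W
In dBm: 10 log₁₀(7.87×10⁻¹⁴ / 10⁻³) = −101.0 dBm

−101.0 dBm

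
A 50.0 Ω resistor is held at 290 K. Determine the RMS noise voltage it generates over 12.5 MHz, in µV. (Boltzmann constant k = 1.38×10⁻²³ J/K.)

V_n = √(4kTRB)
4kTRB = 4 × 1.38×10⁻²³ × 290 × 5.00×10¹ × 1.25×10⁷ = 1.00×10⁻¹¹ V²
V_n = √(1.00×10⁻¹¹) = 3.16×10⁻⁶ V = 3.16 µV

3.16 µV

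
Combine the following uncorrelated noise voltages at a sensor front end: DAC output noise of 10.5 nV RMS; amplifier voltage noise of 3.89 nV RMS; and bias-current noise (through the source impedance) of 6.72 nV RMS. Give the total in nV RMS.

Uncorrelated sources add in power (mean-square): V_tot = √(ΣV_i²)
V_tot = √[(1.05×10⁻⁸)² + (3.89×10⁻⁹)² + (6.72×10⁻⁹)²] = 1.31×10⁻⁸ V = 13.1 nV

13.1 nV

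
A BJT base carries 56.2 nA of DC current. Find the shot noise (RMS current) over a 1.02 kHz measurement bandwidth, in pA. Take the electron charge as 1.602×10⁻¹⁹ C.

I_n = √(2qI·B)
2qI·B = 2 × 1.602×10⁻¹⁹ × 5.62×10⁻⁸ × 1.02×10³ = 1.84×10⁻²³ A²
I_n = √(1.84×10⁻²³) = 4.29×10⁻¹² A = 4.29 pA

4.29 pA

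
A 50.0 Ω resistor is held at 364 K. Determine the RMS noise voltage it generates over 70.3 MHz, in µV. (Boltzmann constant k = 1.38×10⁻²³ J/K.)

V_n = √(4kTRB)
4kTRB = 4 × 1.38×10⁻²³ × 364 × 5.00×10¹ × 7.03×10⁷ = 7.06×10⁻¹¹ V²
V_n = √(7.06×10⁻¹¹) = 8.40×10⁻⁶ V = 8.40 µV

8.40 µV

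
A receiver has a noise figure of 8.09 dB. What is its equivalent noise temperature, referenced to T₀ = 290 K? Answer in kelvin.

F = 10^(8.09/10) = 6.44169
T_e = (F − 1)·T₀ = (6.44169 − 1) × 290 = 1578 K

1578 K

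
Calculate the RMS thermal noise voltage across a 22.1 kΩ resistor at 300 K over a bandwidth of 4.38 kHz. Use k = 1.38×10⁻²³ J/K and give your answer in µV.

1.27 µV

V_n = √(4kTRB)
4kTRB = 4 × 1.38×10⁻²³ × 300 × 2.21×10⁴ × 4.38×10³ = 1.60×10⁻¹² V²
V_n = √(1.60×10⁻¹²) = 1.27×10⁻⁶ V = 1.27 µV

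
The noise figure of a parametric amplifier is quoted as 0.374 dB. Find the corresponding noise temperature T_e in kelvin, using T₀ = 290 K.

F = 10^(0.374/10) = 1.08993
T_e = (F − 1)·T₀ = (1.08993 − 1) × 290 = 26.1 K

26.1 K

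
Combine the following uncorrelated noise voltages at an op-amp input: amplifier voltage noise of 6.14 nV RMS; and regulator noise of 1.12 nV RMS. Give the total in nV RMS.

Uncorrelated sources add in power (mean-square): V_tot = √(ΣV_i²)
V_tot = √[(6.14×10⁻⁹)² + (1.12×10⁻⁹)²] = 6.24×10⁻⁹ V = 6.24 nV

6.24 nV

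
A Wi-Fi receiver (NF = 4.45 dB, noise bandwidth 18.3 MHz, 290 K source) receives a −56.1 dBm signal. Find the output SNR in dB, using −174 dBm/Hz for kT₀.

40.8 dB

Noise floor: N = −174 + 10 log₁₀(B) + NF
10 log₁₀(1.83×10⁷) = 72.62 dB
N = −174 + 72.62 + 4.45 = −96.93 dBm
SNR = P_sig − N = −56.1 − (−96.93) = 40.83 dB → 40.8 dB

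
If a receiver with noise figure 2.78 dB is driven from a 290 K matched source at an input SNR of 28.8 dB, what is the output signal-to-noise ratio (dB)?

26.02 dB

By definition F = SNR_in/SNR_out, so in dB: SNR_out = SNR_in − NF
SNR_out = 28.8 − 2.78 = 26.02 dB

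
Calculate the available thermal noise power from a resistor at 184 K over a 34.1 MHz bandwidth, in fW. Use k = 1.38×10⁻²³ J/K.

86.6 fW

P_n = kTB = 1.38×10⁻²³ × 184 × 3.41×10⁷ = 8.66×10⁻¹⁴ W = 86.6 fW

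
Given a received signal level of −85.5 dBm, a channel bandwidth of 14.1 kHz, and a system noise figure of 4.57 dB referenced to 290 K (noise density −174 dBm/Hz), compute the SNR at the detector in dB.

Noise floor: N = −174 + 10 log₁₀(B) + NF
10 log₁₀(1.41×10⁴) = 41.49 dB
N = −174 + 41.49 + 4.57 = −127.94 dBm
SNR = P_sig − N = −85.5 − (−127.94) = 42.44 dB → 42.4 dB

42.4 dB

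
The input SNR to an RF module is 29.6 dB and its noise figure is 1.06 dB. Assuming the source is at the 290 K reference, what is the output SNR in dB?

28.54 dB

By definition F = SNR_in/SNR_out, so in dB: SNR_out = SNR_in − NF
SNR_out = 29.6 − 1.06 = 28.54 dB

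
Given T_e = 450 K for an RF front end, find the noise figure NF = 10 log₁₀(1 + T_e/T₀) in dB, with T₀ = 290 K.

F = 1 + T_e/T₀ = 1 + 450/290 = 2.55172
NF = 10 log₁₀(2.55172) = 4.07 dB

4.07 dB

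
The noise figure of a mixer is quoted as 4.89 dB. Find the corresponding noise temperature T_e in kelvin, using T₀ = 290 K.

604 K

F = 10^(4.89/10) = 3.08319
T_e = (F − 1)·T₀ = (3.08319 − 1) × 290 = 604 K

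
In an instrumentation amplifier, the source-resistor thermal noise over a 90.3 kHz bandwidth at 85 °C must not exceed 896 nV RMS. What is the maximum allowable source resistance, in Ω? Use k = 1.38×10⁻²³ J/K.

T = 85 °C + 273.15 = 358.15 K
Johnson–Nyquist: V_n = √(4kTRB) ⇒ R = V_n² / (4kTB)
4kTB = 4 × 1.38×10⁻²³ × 358.15 × 9.03×10⁴ = 1.79×10⁻¹⁵
R = (8.96×10⁻⁷)² / 1.79×10⁻¹⁵ = 4.50×10² Ω = 450 Ω

450 Ω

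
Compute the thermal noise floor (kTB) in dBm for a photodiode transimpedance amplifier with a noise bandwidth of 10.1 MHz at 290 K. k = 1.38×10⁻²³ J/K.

P_n = kTB = 1.38×10⁻²³ × 290 × 1.01×10⁷ = 4.04×10⁻¹⁴ W
In dBm: 10 log₁₀(4.04×10⁻¹⁴ / 10⁻³) = −103.9 dBm

−103.9 dBm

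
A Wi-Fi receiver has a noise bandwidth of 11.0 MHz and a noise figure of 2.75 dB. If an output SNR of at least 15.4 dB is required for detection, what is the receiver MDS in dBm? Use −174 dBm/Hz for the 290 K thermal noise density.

Sensitivity = −174 + 10 log₁₀(B) + NF + SNR_min
= −174 + 70.41 + 2.75 + 15.4
= −85.44 dBm → −85.4 dBm

−85.4 dBm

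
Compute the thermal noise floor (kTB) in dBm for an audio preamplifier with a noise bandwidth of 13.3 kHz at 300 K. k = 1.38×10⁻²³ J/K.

−132.6 dBm

P_n = kTB = 1.38×10⁻²³ × 300 × 1.33×10⁴ = 5.51×10⁻¹⁷ W
In dBm: 10 log₁₀(5.51×10⁻¹⁷ / 10⁻³) = −132.6 dBm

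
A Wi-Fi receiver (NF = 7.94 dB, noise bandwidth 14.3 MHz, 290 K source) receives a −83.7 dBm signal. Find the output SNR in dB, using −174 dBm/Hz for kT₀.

Noise floor: N = −174 + 10 log₁₀(B) + NF
10 log₁₀(1.43×10⁷) = 71.55 dB
N = −174 + 71.55 + 7.94 = −94.51 dBm
SNR = P_sig − N = −83.7 − (−94.51) = 10.81 dB → 10.8 dB

10.8 dB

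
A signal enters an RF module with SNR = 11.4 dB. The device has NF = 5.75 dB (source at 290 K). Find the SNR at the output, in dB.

By definition F = SNR_in/SNR_out, so in dB: SNR_out = SNR_in − NF
SNR_out = 11.4 − 5.75 = 5.65 dB

5.65 dB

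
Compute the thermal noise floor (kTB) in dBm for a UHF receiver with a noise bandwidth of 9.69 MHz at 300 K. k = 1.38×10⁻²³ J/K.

P_n = kTB = 1.38×10⁻²³ × 300 × 9.69×10⁶ = 4.01×10⁻¹⁴ W
In dBm: 10 log₁₀(4.01×10⁻¹⁴ / 10⁻³) = −104.0 dBm

−104.0 dBm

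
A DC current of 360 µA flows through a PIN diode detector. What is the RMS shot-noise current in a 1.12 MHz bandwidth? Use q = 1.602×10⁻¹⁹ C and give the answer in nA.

11.4 nA

I_n = √(2qI·B)
2qI·B = 2 × 1.602×10⁻¹⁹ × 3.60×10⁻⁴ × 1.12×10⁶ = 1.29×10⁻¹⁶ A²
I_n = √(1.29×10⁻¹⁶) = 1.14×10⁻⁸ A = 11.4 nA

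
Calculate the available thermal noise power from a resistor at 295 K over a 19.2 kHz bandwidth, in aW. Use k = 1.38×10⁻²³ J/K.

78.2 aW

P_n = kTB = 1.38×10⁻²³ × 295 × 1.92×10⁴ = 7.82×10⁻¹⁷ W = 78.2 aW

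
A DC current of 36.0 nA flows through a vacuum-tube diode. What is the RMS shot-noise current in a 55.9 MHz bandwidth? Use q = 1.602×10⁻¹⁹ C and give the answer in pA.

I_n = √(2qI·B)
2qI·B = 2 × 1.602×10⁻¹⁹ × 3.60×10⁻⁸ × 5.59×10⁷ = 6.45×10⁻¹⁹ A²
I_n = √(6.45×10⁻¹⁹) = 8.03×10⁻¹⁰ A = 803 pA

803 pA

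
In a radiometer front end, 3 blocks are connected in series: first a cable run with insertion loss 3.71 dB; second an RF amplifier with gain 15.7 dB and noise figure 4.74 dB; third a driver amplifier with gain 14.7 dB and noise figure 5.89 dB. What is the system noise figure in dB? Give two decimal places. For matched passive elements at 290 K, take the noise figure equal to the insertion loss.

Convert to linear (a loss of L dB is a gain of −L dB): F_i = 10^(NF_i/10), G_i = 10^(G_i,dB/10)
  Stage 1: F_1 = 10^(3.71/10) = 2.350, G_1 = 10^(−3.71/10) = 0.4256
  Stage 2: F_2 = 10^(4.74/10) = 2.979, G_2 = 10^(15.7/10) = 37.15
  Stage 3: F_3 = 10^(5.89/10) = 3.882, G_3 = 10^(14.7/10) = 29.51
Friis cascade:
  F = 2.350 + (2.979 − 1)/0.4256 + (3.882 − 1)/15.81 = 7.181
NF = 10 log₁₀(7.181) = 8.56 dB

8.56 dB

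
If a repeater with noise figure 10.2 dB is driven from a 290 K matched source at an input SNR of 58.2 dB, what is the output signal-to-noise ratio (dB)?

By definition F = SNR_in/SNR_out, so in dB: SNR_out = SNR_in − NF
SNR_out = 58.2 − 10.2 = 48.0 dB

48.0 dB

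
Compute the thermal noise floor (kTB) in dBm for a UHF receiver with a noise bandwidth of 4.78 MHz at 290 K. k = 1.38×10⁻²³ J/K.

−107.2 dBm

P_n = kTB = 1.38×10⁻²³ × 290 × 4.78×10⁶ = 1.91×10⁻¹⁴ W
In dBm: 10 log₁₀(1.91×10⁻¹⁴ / 10⁻³) = −107.2 dBm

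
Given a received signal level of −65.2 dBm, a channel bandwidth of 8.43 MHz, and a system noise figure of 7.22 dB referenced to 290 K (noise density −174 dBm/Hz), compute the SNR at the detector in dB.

32.3 dB

Noise floor: N = −174 + 10 log₁₀(B) + NF
10 log₁₀(8.43×10⁶) = 69.26 dB
N = −174 + 69.26 + 7.22 = −97.52 dBm
SNR = P_sig − N = −65.2 − (−97.52) = 32.32 dB → 32.3 dB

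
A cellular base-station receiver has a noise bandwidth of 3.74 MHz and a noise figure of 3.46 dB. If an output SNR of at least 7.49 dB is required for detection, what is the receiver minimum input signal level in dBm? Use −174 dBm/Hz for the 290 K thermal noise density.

−97.3 dBm

Sensitivity = −174 + 10 log₁₀(B) + NF + SNR_min
= −174 + 65.73 + 3.46 + 7.49
= −97.32 dBm → −97.3 dBm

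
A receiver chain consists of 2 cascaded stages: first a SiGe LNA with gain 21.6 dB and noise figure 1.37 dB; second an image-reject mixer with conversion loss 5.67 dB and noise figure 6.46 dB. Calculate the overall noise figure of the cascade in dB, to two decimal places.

1.44 dB

Convert to linear (a loss of L dB is a gain of −L dB): F_i = 10^(NF_i/10), G_i = 10^(G_i,dB/10)
  Stage 1: F_1 = 10^(1.37/10) = 1.371, G_1 = 10^(21.6/10) = 144.5
  Stage 2: F_2 = 10^(6.46/10) = 4.426, G_2 = 10^(−5.67/10) = 0.2710
Friis cascade:
  F = 1.371 + (4.426 − 1)/144.5 = 1.395
NF = 10 log₁₀(1.395) = 1.44 dB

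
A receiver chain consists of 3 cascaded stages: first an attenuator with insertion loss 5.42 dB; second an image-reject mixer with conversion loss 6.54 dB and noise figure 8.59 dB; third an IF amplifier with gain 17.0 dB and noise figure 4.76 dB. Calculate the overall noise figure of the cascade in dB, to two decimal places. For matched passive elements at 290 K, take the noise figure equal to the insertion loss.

Convert to linear (a loss of L dB is a gain of −L dB): F_i = 10^(NF_i/10), G_i = 10^(G_i,dB/10)
  Stage 1: F_1 = 10^(5.42/10) = 3.483, G_1 = 10^(−5.42/10) = 0.2871
  Stage 2: F_2 = 10^(8.59/10) = 7.228, G_2 = 10^(−6.54/10) = 0.2218
  Stage 3: F_3 = 10^(4.76/10) = 2.992, G_3 = 10^(17.0/10) = 50.12
Friis cascade:
  F = 3.483 + (7.228 − 1)/0.2871 + (2.992 − 1)/0.06368 = 56.46
NF = 10 log₁₀(56.46) = 17.52 dB

17.52 dB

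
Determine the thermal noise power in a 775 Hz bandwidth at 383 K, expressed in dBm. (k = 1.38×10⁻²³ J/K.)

−143.9 dBm

P_n = kTB = 1.38×10⁻²³ × 383 × 7.75×10² = 4.10×10⁻¹⁸ W
In dBm: 10 log₁₀(4.10×10⁻¹⁸ / 10⁻³) = −143.9 dBm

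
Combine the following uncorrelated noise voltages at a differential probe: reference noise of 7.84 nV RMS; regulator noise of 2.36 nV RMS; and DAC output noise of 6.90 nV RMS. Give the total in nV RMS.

Uncorrelated sources add in power (mean-square): V_tot = √(ΣV_i²)
V_tot = √[(7.84×10⁻⁹)² + (2.36×10⁻⁹)² + (6.90×10⁻⁹)²] = 1.07×10⁻⁸ V = 10.7 nV

10.7 nV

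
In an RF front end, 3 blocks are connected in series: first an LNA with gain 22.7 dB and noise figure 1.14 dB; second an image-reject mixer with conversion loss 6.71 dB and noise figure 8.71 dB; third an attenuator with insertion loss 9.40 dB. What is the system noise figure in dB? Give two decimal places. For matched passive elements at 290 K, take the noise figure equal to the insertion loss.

Convert to linear (a loss of L dB is a gain of −L dB): F_i = 10^(NF_i/10), G_i = 10^(G_i,dB/10)
  Stage 1: F_1 = 10^(1.14/10) = 1.300, G_1 = 10^(22.7/10) = 186.2
  Stage 2: F_2 = 10^(8.71/10) = 7.430, G_2 = 10^(−6.71/10) = 0.2133
  Stage 3: F_3 = 10^(9.40/10) = 8.710, G_3 = 10^(−9.40/10) = 0.1148
Friis cascade:
  F = 1.300 + (7.430 − 1)/186.2 + (8.710 − 1)/39.72 = 1.529
NF = 10 log₁₀(1.529) = 1.84 dB

1.84 dB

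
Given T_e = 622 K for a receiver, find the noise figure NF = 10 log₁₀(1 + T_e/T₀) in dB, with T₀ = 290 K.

F = 1 + T_e/T₀ = 1 + 622/290 = 3.14483
NF = 10 log₁₀(3.14483) = 4.98 dB

4.98 dB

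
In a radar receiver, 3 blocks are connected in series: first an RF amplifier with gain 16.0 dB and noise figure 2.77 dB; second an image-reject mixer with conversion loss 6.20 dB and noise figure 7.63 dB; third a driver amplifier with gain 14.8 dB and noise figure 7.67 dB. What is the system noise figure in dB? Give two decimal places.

4.01 dB

Convert to linear (a loss of L dB is a gain of −L dB): F_i = 10^(NF_i/10), G_i = 10^(G_i,dB/10)
  Stage 1: F_1 = 10^(2.77/10) = 1.892, G_1 = 10^(16.0/10) = 39.81
  Stage 2: F_2 = 10^(7.63/10) = 5.794, G_2 = 10^(−6.20/10) = 0.2399
  Stage 3: F_3 = 10^(7.67/10) = 5.848, G_3 = 10^(14.8/10) = 30.20
Friis cascade:
  F = 1.892 + (5.794 − 1)/39.81 + (5.848 − 1)/9.550 = 2.520
NF = 10 log₁₀(2.520) = 4.01 dB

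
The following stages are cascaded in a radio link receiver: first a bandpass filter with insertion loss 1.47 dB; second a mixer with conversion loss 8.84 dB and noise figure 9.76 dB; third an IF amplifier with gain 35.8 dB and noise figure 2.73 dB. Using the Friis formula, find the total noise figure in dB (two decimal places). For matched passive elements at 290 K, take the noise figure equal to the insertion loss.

13.55 dB

Convert to linear (a loss of L dB is a gain of −L dB): F_i = 10^(NF_i/10), G_i = 10^(G_i,dB/10)
  Stage 1: F_1 = 10^(1.47/10) = 1.403, G_1 = 10^(−1.47/10) = 0.7129
  Stage 2: F_2 = 10^(9.76/10) = 9.462, G_2 = 10^(−8.84/10) = 0.1306
  Stage 3: F_3 = 10^(2.73/10) = 1.875, G_3 = 10^(35.8/10) = 3802
Friis cascade:
  F = 1.403 + (9.462 − 1)/0.7129 + (1.875 − 1)/0.09311 = 22.67
NF = 10 log₁₀(22.67) = 13.55 dB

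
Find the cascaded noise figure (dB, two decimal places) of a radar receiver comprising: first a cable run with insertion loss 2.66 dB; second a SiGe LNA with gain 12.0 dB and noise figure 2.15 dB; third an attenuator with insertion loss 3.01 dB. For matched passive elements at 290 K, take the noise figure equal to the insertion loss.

4.97 dB

Convert to linear (a loss of L dB is a gain of −L dB): F_i = 10^(NF_i/10), G_i = 10^(G_i,dB/10)
  Stage 1: F_1 = 10^(2.66/10) = 1.845, G_1 = 10^(−2.66/10) = 0.5420
  Stage 2: F_2 = 10^(2.15/10) = 1.641, G_2 = 10^(12.0/10) = 15.85
  Stage 3: F_3 = 10^(3.01/10) = 2.000, G_3 = 10^(−3.01/10) = 0.5000
Friis cascade:
  F = 1.845 + (1.641 − 1)/0.5420 + (2.000 − 1)/8.590 = 3.143
NF = 10 log₁₀(3.143) = 4.97 dB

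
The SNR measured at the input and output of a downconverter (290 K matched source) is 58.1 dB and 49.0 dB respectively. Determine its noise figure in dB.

NF (dB) = SNR_in(dB) − SNR_out(dB) when the source is at T₀
NF = 58.1 − 49.0 = 9.1 dB

9.1 dB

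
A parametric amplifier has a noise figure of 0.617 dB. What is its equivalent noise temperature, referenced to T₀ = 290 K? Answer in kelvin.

F = 10^(0.617/10) = 1.15266
T_e = (F − 1)·T₀ = (1.15266 − 1) × 290 = 44.3 K

44.3 K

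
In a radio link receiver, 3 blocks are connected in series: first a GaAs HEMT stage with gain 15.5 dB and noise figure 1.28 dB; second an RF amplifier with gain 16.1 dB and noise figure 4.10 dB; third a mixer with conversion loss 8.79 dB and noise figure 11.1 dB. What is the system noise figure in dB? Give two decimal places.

1.45 dB

Convert to linear (a loss of L dB is a gain of −L dB): F_i = 10^(NF_i/10), G_i = 10^(G_i,dB/10)
  Stage 1: F_1 = 10^(1.28/10) = 1.343, G_1 = 10^(15.5/10) = 35.48
  Stage 2: F_2 = 10^(4.10/10) = 2.570, G_2 = 10^(16.1/10) = 40.74
  Stage 3: F_3 = 10^(11.1/10) = 12.88, G_3 = 10^(−8.79/10) = 0.1321
Friis cascade:
  F = 1.343 + (2.570 − 1)/35.48 + (12.88 − 1)/1445 = 1.395
NF = 10 log₁₀(1.395) = 1.45 dB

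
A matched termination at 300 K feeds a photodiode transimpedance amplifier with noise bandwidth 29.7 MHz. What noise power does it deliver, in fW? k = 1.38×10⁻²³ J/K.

123 fW

P_n = kTB = 1.38×10⁻²³ × 300 × 2.97×10⁷ = 1.23×10⁻¹³ W = 123 fW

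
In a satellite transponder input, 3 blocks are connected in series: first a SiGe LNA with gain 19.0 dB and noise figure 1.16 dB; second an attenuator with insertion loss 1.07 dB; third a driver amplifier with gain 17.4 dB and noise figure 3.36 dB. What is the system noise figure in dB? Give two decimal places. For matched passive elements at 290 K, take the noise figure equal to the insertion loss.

1.23 dB

Convert to linear (a loss of L dB is a gain of −L dB): F_i = 10^(NF_i/10), G_i = 10^(G_i,dB/10)
  Stage 1: F_1 = 10^(1.16/10) = 1.306, G_1 = 10^(19.0/10) = 79.43
  Stage 2: F_2 = 10^(1.07/10) = 1.279, G_2 = 10^(−1.07/10) = 0.7816
  Stage 3: F_3 = 10^(3.36/10) = 2.168, G_3 = 10^(17.4/10) = 54.95
Friis cascade:
  F = 1.306 + (1.279 − 1)/79.43 + (2.168 − 1)/62.09 = 1.328
NF = 10 log₁₀(1.328) = 1.23 dB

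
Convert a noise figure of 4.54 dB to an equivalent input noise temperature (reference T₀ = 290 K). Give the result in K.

535 K

F = 10^(4.54/10) = 2.84446
T_e = (F − 1)·T₀ = (2.84446 − 1) × 290 = 535 K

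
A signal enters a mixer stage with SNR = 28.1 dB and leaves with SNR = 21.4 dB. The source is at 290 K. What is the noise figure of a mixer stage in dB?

6.7 dB

NF (dB) = SNR_in(dB) − SNR_out(dB) when the source is at T₀
NF = 28.1 − 21.4 = 6.7 dB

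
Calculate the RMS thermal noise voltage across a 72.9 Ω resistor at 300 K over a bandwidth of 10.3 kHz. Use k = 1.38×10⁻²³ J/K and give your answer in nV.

V_n = √(4kTRB)
4kTRB = 4 × 1.38×10⁻²³ × 300 × 7.29×10¹ × 1.03×10⁴ = 1.24×10⁻¹⁴ V²
V_n = √(1.24×10⁻¹⁴) = 1.12×10⁻⁷ V = 112 nV

112 nV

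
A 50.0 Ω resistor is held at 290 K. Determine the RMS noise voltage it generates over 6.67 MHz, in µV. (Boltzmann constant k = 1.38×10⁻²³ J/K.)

2.31 µV

V_n = √(4kTRB)
4kTRB = 4 × 1.38×10⁻²³ × 290 × 5.00×10¹ × 6.67×10⁶ = 5.34×10⁻¹² V²
V_n = √(5.34×10⁻¹²) = 2.31×10⁻⁶ V = 2.31 µV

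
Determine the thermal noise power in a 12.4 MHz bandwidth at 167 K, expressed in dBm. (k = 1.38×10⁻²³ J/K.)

−105.4 dBm

P_n = kTB = 1.38×10⁻²³ × 167 × 1.24×10⁷ = 2.86×10⁻¹⁴ W
In dBm: 10 log₁₀(2.86×10⁻¹⁴ / 10⁻³) = −105.4 dBm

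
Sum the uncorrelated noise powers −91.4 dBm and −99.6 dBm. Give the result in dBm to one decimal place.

Convert to linear, add, convert back:
P₁ = 7.24×10⁻¹³ W, P₂ = 1.10×10⁻¹³ W
P_tot = 8.34×10⁻¹³ W → 10 log₁₀(P_tot / 10⁻³) = −90.8 dBm

−90.8 dBm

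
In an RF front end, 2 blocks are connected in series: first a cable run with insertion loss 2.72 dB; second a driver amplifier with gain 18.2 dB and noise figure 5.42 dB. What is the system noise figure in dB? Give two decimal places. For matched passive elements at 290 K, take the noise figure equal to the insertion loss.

8.14 dB

Convert to linear (a loss of L dB is a gain of −L dB): F_i = 10^(NF_i/10), G_i = 10^(G_i,dB/10)
  Stage 1: F_1 = 10^(2.72/10) = 1.871, G_1 = 10^(−2.72/10) = 0.5346
  Stage 2: F_2 = 10^(5.42/10) = 3.483, G_2 = 10^(18.2/10) = 66.07
Friis cascade:
  F = 1.871 + (3.483 − 1)/0.5346 = 6.516
NF = 10 log₁₀(6.516) = 8.14 dB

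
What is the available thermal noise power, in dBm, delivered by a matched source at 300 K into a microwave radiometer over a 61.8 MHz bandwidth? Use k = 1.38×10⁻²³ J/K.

−95.9 dBm

P_n = kTB = 1.38×10⁻²³ × 300 × 6.18×10⁷ = 2.56×10⁻¹³ W
In dBm: 10 log₁₀(2.56×10⁻¹³ / 10⁻³) = −95.9 dBm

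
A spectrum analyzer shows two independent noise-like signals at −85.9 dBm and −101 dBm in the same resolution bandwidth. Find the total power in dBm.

Convert to linear, add, convert back:
P₁ = 2.57×10⁻¹² W, P₂ = 7.94×10⁻¹⁴ W
P_tot = 2.65×10⁻¹² W → 10 log₁₀(P_tot / 10⁻³) = −85.8 dBm

−85.8 dBm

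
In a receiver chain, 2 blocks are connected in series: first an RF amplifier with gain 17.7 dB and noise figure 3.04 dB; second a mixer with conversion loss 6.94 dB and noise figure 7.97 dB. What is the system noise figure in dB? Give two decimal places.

Convert to linear (a loss of L dB is a gain of −L dB): F_i = 10^(NF_i/10), G_i = 10^(G_i,dB/10)
  Stage 1: F_1 = 10^(3.04/10) = 2.014, G_1 = 10^(17.7/10) = 58.88
  Stage 2: F_2 = 10^(7.97/10) = 6.266, G_2 = 10^(−6.94/10) = 0.2023
Friis cascade:
  F = 2.014 + (6.266 − 1)/58.88 = 2.103
NF = 10 log₁₀(2.103) = 3.23 dB

3.23 dB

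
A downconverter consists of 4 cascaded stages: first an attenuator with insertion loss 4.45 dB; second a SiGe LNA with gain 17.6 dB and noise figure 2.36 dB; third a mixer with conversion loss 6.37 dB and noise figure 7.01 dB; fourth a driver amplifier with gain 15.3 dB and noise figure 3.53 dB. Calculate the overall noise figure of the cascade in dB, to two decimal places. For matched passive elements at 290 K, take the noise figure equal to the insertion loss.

7.21 dB

Convert to linear (a loss of L dB is a gain of −L dB): F_i = 10^(NF_i/10), G_i = 10^(G_i,dB/10)
  Stage 1: F_1 = 10^(4.45/10) = 2.786, G_1 = 10^(−4.45/10) = 0.3589
  Stage 2: F_2 = 10^(2.36/10) = 1.722, G_2 = 10^(17.6/10) = 57.54
  Stage 3: F_3 = 10^(7.01/10) = 5.023, G_3 = 10^(−6.37/10) = 0.2307
  Stage 4: F_4 = 10^(3.53/10) = 2.254, G_4 = 10^(15.3/10) = 33.88
Friis cascade:
  F = 2.786 + (1.722 − 1)/0.3589 + (5.023 − 1)/20.65 + (2.254 − 1)/4.764 = 5.255
NF = 10 log₁₀(5.255) = 7.21 dB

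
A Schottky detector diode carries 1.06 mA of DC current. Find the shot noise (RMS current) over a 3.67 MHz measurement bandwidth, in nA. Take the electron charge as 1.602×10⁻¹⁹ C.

I_n = √(2qI·B)
2qI·B = 2 × 1.602×10⁻¹⁹ × 1.06×10⁻³ × 3.67×10⁶ = 1.25×10⁻¹⁵ A²
I_n = √(1.25×10⁻¹⁵) = 3.53×10⁻⁸ A = 35.3 nA

35.3 nA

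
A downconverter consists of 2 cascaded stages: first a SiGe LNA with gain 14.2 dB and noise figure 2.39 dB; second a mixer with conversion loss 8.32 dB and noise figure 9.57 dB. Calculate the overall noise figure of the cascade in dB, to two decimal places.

3.10 dB

Convert to linear (a loss of L dB is a gain of −L dB): F_i = 10^(NF_i/10), G_i = 10^(G_i,dB/10)
  Stage 1: F_1 = 10^(2.39/10) = 1.734, G_1 = 10^(14.2/10) = 26.30
  Stage 2: F_2 = 10^(9.57/10) = 9.057, G_2 = 10^(−8.32/10) = 0.1472
Friis cascade:
  F = 1.734 + (9.057 − 1)/26.30 = 2.040
NF = 10 log₁₀(2.040) = 3.10 dB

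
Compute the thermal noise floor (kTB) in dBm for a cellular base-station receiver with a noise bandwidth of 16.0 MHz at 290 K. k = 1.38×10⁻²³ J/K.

−101.9 dBm

P_n = kTB = 1.38×10⁻²³ × 290 × 1.60×10⁷ = 6.40×10⁻¹⁴ W
In dBm: 10 log₁₀(6.40×10⁻¹⁴ / 10⁻³) = −101.9 dBm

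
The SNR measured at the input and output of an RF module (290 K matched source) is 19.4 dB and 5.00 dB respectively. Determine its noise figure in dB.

14.40 dB

NF (dB) = SNR_in(dB) − SNR_out(dB) when the source is at T₀
NF = 19.4 − 5.00 = 14.40 dB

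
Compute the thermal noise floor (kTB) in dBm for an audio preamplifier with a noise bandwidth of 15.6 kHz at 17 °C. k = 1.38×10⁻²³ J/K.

−132.0 dBm

T = 17 °C + 273.15 = 290.15 K
P_n = kTB = 1.38×10⁻²³ × 290.15 × 1.56×10⁴ = 6.25×10⁻¹⁷ W
In dBm: 10 log₁₀(6.25×10⁻¹⁷ / 10⁻³) = −132.0 dBm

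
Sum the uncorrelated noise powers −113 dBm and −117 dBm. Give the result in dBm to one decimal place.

Convert to linear, add, convert back:
P₁ = 5.01×10⁻¹⁵ W, P₂ = 2.00×10⁻¹⁵ W
P_tot = 7.01×10⁻¹⁵ W → 10 log₁₀(P_tot / 10⁻³) = −111.5 dBm

−111.5 dBm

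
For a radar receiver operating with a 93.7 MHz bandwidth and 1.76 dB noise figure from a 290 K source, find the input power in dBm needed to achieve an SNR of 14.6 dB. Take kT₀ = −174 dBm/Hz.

−77.9 dBm

Sensitivity = −174 + 10 log₁₀(B) + NF + SNR_min
= −174 + 79.72 + 1.76 + 14.6
= −77.92 dBm → −77.9 dBm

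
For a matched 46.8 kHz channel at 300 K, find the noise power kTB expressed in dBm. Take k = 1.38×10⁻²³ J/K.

−127.1 dBm

P_n = kTB = 1.38×10⁻²³ × 300 × 4.68×10⁴ = 1.94×10⁻¹⁶ W
In dBm: 10 log₁₀(1.94×10⁻¹⁶ / 10⁻³) = −127.1 dBm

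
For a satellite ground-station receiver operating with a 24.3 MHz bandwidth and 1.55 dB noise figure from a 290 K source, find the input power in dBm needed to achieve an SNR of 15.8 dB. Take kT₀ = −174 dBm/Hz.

Sensitivity = −174 + 10 log₁₀(B) + NF + SNR_min
= −174 + 73.86 + 1.55 + 15.8
= −82.79 dBm → −82.8 dBm

−82.8 dBm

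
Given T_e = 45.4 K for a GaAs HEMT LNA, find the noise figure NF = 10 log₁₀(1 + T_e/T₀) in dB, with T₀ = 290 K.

0.632 dB

F = 1 + T_e/T₀ = 1 + 45.4/290 = 1.15655
NF = 10 log₁₀(1.15655) = 0.632 dB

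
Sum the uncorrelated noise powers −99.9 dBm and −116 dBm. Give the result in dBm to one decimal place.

Convert to linear, add, convert back:
P₁ = 1.02×10⁻¹³ W, P₂ = 2.51×10⁻¹⁵ W
P_tot = 1.05×10⁻¹³ W → 10 log₁₀(P_tot / 10⁻³) = −99.8 dBm

−99.8 dBm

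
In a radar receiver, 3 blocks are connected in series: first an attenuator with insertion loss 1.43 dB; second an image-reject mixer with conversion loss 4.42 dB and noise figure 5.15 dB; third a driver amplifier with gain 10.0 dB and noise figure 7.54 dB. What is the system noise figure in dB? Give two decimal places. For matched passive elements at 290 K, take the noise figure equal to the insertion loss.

Convert to linear (a loss of L dB is a gain of −L dB): F_i = 10^(NF_i/10), G_i = 10^(G_i,dB/10)
  Stage 1: F_1 = 10^(1.43/10) = 1.390, G_1 = 10^(−1.43/10) = 0.7194
  Stage 2: F_2 = 10^(5.15/10) = 3.273, G_2 = 10^(−4.42/10) = 0.3614
  Stage 3: F_3 = 10^(7.54/10) = 5.675, G_3 = 10^(10.0/10) = 10.00
Friis cascade:
  F = 1.390 + (3.273 − 1)/0.7194 + (5.675 − 1)/0.2600 = 22.53
NF = 10 log₁₀(22.53) = 13.53 dB

13.53 dB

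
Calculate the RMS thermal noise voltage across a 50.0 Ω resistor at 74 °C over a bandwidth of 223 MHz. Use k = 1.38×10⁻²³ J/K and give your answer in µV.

14.6 µV

T = 74 °C + 273.15 = 347.15 K
V_n = √(4kTRB)
4kTRB = 4 × 1.38×10⁻²³ × 347.15 × 5.00×10¹ × 2.23×10⁸ = 2.14×10⁻¹⁰ V²
V_n = √(2.14×10⁻¹⁰) = 1.46×10⁻⁵ V = 14.6 µV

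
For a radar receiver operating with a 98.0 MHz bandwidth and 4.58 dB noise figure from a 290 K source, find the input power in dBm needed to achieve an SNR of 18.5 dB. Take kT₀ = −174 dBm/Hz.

Sensitivity = −174 + 10 log₁₀(B) + NF + SNR_min
= −174 + 79.91 + 4.58 + 18.5
= −71.01 dBm → −71.0 dBm

−71.0 dBm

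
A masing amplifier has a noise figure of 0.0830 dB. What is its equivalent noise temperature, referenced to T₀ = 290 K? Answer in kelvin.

F = 10^(0.0830/10) = 1.0193
T_e = (F − 1)·T₀ = (1.0193 − 1) × 290 = 5.60 K

5.60 K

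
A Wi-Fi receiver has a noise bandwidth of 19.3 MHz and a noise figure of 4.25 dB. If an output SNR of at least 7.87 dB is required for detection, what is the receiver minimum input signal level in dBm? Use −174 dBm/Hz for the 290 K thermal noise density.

−89.0 dBm

Sensitivity = −174 + 10 log₁₀(B) + NF + SNR_min
= −174 + 72.86 + 4.25 + 7.87
= −89.02 dBm → −89.0 dBm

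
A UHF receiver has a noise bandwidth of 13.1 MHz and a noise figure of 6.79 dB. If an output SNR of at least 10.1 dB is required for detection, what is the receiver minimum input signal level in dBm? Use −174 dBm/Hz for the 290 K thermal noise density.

−85.9 dBm

Sensitivity = −174 + 10 log₁₀(B) + NF + SNR_min
= −174 + 71.17 + 6.79 + 10.1
= −85.94 dBm → −85.9 dBm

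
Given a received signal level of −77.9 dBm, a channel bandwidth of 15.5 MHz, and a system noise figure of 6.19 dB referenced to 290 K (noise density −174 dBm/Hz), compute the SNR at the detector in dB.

Noise floor: N = −174 + 10 log₁₀(B) + NF
10 log₁₀(1.55×10⁷) = 71.9 dB
N = −174 + 71.9 + 6.19 = −95.91 dBm
SNR = P_sig − N = −77.9 − (−95.91) = 18.01 dB → 18.0 dB

18.0 dB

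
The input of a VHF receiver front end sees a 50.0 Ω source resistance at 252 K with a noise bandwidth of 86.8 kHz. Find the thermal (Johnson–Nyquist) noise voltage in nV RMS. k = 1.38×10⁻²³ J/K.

246 nV

V_n = √(4kTRB)
4kTRB = 4 × 1.38×10⁻²³ × 252 × 5.00×10¹ × 8.68×10⁴ = 6.04×10⁻¹⁴ V²
V_n = √(6.04×10⁻¹⁴) = 2.46×10⁻⁷ V = 246 nV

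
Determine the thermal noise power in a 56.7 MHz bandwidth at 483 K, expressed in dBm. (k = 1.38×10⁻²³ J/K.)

−94.2 dBm

P_n = kTB = 1.38×10⁻²³ × 483 × 5.67×10⁷ = 3.78×10⁻¹³ W
In dBm: 10 log₁₀(3.78×10⁻¹³ / 10⁻³) = −94.2 dBm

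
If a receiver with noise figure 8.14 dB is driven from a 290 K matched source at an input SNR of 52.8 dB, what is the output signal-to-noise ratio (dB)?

44.66 dB

By definition F = SNR_in/SNR_out, so in dB: SNR_out = SNR_in − NF
SNR_out = 52.8 − 8.14 = 44.66 dB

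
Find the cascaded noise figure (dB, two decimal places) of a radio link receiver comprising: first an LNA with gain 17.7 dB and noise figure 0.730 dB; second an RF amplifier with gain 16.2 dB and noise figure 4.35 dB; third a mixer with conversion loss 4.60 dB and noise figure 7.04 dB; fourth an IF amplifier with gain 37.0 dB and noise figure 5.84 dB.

0.85 dB

Convert to linear (a loss of L dB is a gain of −L dB): F_i = 10^(NF_i/10), G_i = 10^(G_i,dB/10)
  Stage 1: F_1 = 10^(0.730/10) = 1.183, G_1 = 10^(17.7/10) = 58.88
  Stage 2: F_2 = 10^(4.35/10) = 2.723, G_2 = 10^(16.2/10) = 41.69
  Stage 3: F_3 = 10^(7.04/10) = 5.058, G_3 = 10^(−4.60/10) = 0.3467
  Stage 4: F_4 = 10^(5.84/10) = 3.837, G_4 = 10^(37.0/10) = 5012
Friis cascade:
  F = 1.183 + (2.723 − 1)/58.88 + (5.058 − 1)/2455 + (3.837 − 1)/851.1 = 1.217
NF = 10 log₁₀(1.217) = 0.85 dB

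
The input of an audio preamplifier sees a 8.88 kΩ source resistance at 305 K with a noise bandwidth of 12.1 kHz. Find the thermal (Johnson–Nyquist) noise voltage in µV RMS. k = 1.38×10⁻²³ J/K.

V_n = √(4kTRB)
4kTRB = 4 × 1.38×10⁻²³ × 305 × 8.88×10³ × 1.21×10⁴ = 1.81×10⁻¹² V²
V_n = √(1.81×10⁻¹²) = 1.34×10⁻⁶ V = 1.34 µV

1.34 µV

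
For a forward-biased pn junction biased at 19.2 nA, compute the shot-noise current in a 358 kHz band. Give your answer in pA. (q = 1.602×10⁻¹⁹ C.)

46.9 pA

I_n = √(2qI·B)
2qI·B = 2 × 1.602×10⁻¹⁹ × 1.92×10⁻⁸ × 3.58×10⁵ = 2.20×10⁻²¹ A²
I_n = √(2.20×10⁻²¹) = 4.69×10⁻¹¹ A = 46.9 pA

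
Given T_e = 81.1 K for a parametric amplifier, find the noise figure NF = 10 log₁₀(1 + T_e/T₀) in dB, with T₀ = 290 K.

1.07 dB

F = 1 + T_e/T₀ = 1 + 81.1/290 = 1.27966
NF = 10 log₁₀(1.27966) = 1.07 dB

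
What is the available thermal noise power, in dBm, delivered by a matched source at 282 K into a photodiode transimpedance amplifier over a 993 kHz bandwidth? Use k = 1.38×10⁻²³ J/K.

P_n = kTB = 1.38×10⁻²³ × 282 × 9.93×10⁵ = 3.86×10⁻¹⁵ W
In dBm: 10 log₁₀(3.86×10⁻¹⁵ / 10⁻³) = −114.1 dBm

−114.1 dBm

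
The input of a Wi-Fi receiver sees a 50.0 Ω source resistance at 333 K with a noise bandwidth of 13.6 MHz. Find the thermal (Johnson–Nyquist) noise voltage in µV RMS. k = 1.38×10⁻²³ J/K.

V_n = √(4kTRB)
4kTRB = 4 × 1.38×10⁻²³ × 333 × 5.00×10¹ × 1.36×10⁷ = 1.25×10⁻¹¹ V²
V_n = √(1.25×10⁻¹¹) = 3.54×10⁻⁶ V = 3.54 µV

3.54 µV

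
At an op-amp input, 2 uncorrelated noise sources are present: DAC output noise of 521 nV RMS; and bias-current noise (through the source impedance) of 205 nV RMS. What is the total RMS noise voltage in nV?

Uncorrelated sources add in power (mean-square): V_tot = √(ΣV_i²)
V_tot = √[(5.21×10⁻⁷)² + (2.05×10⁻⁷)²] = 5.60×10⁻⁷ V = 560 nV

560 nV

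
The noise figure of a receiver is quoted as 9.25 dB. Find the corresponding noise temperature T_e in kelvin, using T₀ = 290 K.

F = 10^(9.25/10) = 8.41395
T_e = (F − 1)·T₀ = (8.41395 − 1) × 290 = 2150 K

2150 K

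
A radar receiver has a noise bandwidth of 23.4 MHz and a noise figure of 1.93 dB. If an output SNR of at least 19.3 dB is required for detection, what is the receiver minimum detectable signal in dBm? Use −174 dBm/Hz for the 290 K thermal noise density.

−79.1 dBm

Sensitivity = −174 + 10 log₁₀(B) + NF + SNR_min
= −174 + 73.69 + 1.93 + 19.3
= −79.08 dBm → −79.1 dBm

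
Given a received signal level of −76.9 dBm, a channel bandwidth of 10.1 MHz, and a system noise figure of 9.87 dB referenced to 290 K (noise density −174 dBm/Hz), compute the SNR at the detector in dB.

17.2 dB

Noise floor: N = −174 + 10 log₁₀(B) + NF
10 log₁₀(1.01×10⁷) = 70.04 dB
N = −174 + 70.04 + 9.87 = −94.09 dBm
SNR = P_sig − N = −76.9 − (−94.09) = 17.19 dB → 17.2 dB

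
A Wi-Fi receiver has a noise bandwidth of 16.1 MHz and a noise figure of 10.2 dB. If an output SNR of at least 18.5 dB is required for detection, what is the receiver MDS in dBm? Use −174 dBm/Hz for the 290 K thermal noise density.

−73.2 dBm

Sensitivity = −174 + 10 log₁₀(B) + NF + SNR_min
= −174 + 72.07 + 10.2 + 18.5
= −73.23 dBm → −73.2 dBm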